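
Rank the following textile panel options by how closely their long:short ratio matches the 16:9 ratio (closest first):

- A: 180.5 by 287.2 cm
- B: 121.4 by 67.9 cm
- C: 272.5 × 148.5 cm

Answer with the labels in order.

B, C, A

Ratios: A = 287.2 / 180.5 ≈ 1.591; B = 121.4 / 67.9 ≈ 1.788; C = 272.5 / 148.5 ≈ 1.835.
|Δ from 1.778|: A 0.187; B 0.010; C 0.057.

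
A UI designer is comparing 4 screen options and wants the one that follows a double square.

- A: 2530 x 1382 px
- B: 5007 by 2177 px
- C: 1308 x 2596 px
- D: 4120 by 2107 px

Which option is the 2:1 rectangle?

Target 2:1 ≈ 2.000.
A: 1.831 (Δ0.169)  B: 2.300 (Δ0.300)  C: 1.985 (Δ0.015)  D: 1.955 (Δ0.045)

C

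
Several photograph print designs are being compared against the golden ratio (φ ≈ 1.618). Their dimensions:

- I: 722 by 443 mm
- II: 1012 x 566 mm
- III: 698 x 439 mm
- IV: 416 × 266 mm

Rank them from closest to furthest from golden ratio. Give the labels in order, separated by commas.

I: 722/443 ≈ 1.630 → |1.630 − 1.618| = 0.012
II: 1012/566 ≈ 1.788 → |1.788 − 1.618| = 0.170
III: 698/439 ≈ 1.590 → |1.590 − 1.618| = 0.028
IV: 416/266 ≈ 1.564 → |1.564 − 1.618| = 0.054

I, III, IV, II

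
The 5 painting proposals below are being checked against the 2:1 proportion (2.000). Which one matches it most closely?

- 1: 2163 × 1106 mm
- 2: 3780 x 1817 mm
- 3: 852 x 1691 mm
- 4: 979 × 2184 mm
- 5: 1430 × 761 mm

3

Target 2:1 ≈ 2.000.
1: 1.956 (Δ0.044)  2: 2.080 (Δ0.080)  3: 1.985 (Δ0.015)  4: 2.231 (Δ0.231)  5: 1.879 (Δ0.121)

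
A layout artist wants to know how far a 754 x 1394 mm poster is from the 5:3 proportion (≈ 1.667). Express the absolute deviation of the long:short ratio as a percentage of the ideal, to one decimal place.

10.9%

Ratio = 1394 / 754 ≈ 1.8488.
Ideal 5:3 ≈ 1.6667. |1.8488 − 1.6667| / 1.6667 ≈ 10.93% → 10.9%.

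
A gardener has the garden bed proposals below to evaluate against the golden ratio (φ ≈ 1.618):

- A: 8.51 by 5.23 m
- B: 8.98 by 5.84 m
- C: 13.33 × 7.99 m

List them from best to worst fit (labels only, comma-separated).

A: 8.51/5.23 ≈ 1.627 → |1.627 − 1.618| = 0.009
B: 8.98/5.84 ≈ 1.538 → |1.538 − 1.618| = 0.080
C: 13.33/7.99 ≈ 1.668 → |1.668 − 1.618| = 0.050

A, C, B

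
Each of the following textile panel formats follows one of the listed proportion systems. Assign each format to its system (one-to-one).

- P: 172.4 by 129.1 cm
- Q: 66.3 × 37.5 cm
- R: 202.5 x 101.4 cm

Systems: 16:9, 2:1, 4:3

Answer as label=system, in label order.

Ratios: P ≈ 1.335; Q ≈ 1.768; R ≈ 1.997.
Targets: 16:9 ≈ 1.778; 2:1 ≈ 2.000; 4:3 ≈ 1.333.

P=4:3, Q=16:9, R=2:1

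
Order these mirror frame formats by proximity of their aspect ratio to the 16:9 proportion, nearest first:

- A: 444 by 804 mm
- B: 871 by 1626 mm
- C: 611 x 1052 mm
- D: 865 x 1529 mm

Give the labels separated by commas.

D, A, C, B

A: 804/444 ≈ 1.811 → |1.811 − 1.778| = 0.033
B: 1626/871 ≈ 1.867 → |1.867 − 1.778| = 0.089
C: 1052/611 ≈ 1.722 → |1.722 − 1.778| = 0.056
D: 1529/865 ≈ 1.768 → |1.768 − 1.778| = 0.010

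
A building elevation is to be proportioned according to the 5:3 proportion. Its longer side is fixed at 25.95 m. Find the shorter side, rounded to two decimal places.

15.57 m

5:3 ≈ 1.66667.
Shorter side = 25.95 ÷ 1.66667 ≈ 15.5700 → 15.57 m.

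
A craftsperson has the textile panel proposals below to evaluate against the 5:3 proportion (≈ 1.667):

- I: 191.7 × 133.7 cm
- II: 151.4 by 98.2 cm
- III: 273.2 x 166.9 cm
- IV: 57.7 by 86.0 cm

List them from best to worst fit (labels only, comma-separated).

Ratios: I = 191.7 / 133.7 ≈ 1.434; II = 151.4 / 98.2 ≈ 1.542; III = 273.2 / 166.9 ≈ 1.637; IV = 86.0 / 57.7 ≈ 1.490.
|Δ from 1.667|: I 0.233; II 0.125; III 0.030; IV 0.177.

III, II, IV, I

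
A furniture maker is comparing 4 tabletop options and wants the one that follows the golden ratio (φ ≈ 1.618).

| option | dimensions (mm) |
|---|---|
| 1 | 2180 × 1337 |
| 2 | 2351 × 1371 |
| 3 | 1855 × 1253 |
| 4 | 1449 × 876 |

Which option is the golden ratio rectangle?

Target golden ratio ≈ 1.618.
1: 1.631 (Δ0.013)  2: 1.715 (Δ0.097)  3: 1.480 (Δ0.138)  4: 1.654 (Δ0.036)

1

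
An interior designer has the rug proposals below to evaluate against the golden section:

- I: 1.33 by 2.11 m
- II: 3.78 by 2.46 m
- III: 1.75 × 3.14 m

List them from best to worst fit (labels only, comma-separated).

I, II, III

I: 2.11/1.33 ≈ 1.586 → |1.586 − 1.618| = 0.032
II: 3.78/2.46 ≈ 1.537 → |1.537 − 1.618| = 0.081
III: 3.14/1.75 ≈ 1.794 → |1.794 − 1.618| = 0.176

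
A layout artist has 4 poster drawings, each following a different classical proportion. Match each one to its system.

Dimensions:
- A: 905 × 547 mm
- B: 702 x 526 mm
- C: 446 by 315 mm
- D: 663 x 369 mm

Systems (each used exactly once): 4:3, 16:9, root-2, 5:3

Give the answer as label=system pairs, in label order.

A = 905/547 ≈ 1.654 → 5:3 (1.667)
B = 702/526 ≈ 1.335 → 4:3 (1.333)
C = 446/315 ≈ 1.416 → root-2 (1.414)
D = 663/369 ≈ 1.797 → 16:9 (1.778)

A=5:3, B=4:3, C=root-2, D=16:9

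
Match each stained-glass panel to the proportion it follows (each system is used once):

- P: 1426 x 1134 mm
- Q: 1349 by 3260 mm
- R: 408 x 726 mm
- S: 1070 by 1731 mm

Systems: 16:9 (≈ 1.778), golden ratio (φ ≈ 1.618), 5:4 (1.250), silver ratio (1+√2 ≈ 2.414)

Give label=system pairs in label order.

P=5:4, Q=silver ratio, R=16:9, S=golden ratio

P = 1426/1134 ≈ 1.257 → 5:4 (1.250)
Q = 3260/1349 ≈ 2.417 → silver ratio (2.414)
R = 726/408 ≈ 1.779 → 16:9 (1.778)
S = 1731/1070 ≈ 1.618 → golden ratio (1.618)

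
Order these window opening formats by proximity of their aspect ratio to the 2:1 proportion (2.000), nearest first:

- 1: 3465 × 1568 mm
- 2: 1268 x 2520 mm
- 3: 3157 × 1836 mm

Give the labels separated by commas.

1: 3465/1568 ≈ 2.210 → |2.210 − 2.000| = 0.210
2: 2520/1268 ≈ 1.987 → |1.987 − 2.000| = 0.013
3: 3157/1836 ≈ 1.719 → |1.719 − 2.000| = 0.281

2, 1, 3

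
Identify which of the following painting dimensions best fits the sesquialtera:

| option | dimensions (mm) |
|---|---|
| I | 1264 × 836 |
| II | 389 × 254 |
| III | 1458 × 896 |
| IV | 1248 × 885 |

I

Ratios (long/short): I ≈ 1.512; II ≈ 1.531; III ≈ 1.627; IV ≈ 1.410.
3:2 ≈ 1.500; option I is nearest (Δ 0.012).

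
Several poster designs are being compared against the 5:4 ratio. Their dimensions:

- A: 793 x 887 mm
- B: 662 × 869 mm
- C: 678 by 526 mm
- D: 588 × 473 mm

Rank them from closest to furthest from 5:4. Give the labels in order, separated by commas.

D, C, B, A

Ratios: A = 887 / 793 ≈ 1.119; B = 869 / 662 ≈ 1.313; C = 678 / 526 ≈ 1.289; D = 588 / 473 ≈ 1.243.
|Δ from 1.250|: A 0.131; B 0.063; C 0.039; D 0.007.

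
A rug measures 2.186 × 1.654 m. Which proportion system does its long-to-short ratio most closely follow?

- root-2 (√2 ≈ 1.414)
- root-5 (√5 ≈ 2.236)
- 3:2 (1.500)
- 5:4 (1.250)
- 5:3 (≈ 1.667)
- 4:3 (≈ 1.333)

Ratio = 2.186 / 1.654 ≈ 1.322.
Distances: root-2 1.414 (Δ 0.092); root-5 2.236 (Δ 0.914); 3:2 1.500 (Δ 0.178); 5:4 1.250 (Δ 0.072); 5:3 1.667 (Δ 0.345); 4:3 1.333 (Δ 0.011).

4:3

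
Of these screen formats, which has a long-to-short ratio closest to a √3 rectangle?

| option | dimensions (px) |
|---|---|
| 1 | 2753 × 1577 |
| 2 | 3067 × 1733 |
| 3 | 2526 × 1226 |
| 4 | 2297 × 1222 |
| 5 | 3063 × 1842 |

Target root-3 ≈ 1.732.
1: 1.746 (Δ0.014)  2: 1.770 (Δ0.038)  3: 2.060 (Δ0.328)  4: 1.880 (Δ0.148)  5: 1.663 (Δ0.069)

1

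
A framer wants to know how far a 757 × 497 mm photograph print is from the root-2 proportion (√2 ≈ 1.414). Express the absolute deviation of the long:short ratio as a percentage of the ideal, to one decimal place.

7.7%

Ratio = 757 / 497 ≈ 1.5231.
Ideal root-2 ≈ 1.4142. |1.5231 − 1.4142| / 1.4142 ≈ 7.70% → 7.7%.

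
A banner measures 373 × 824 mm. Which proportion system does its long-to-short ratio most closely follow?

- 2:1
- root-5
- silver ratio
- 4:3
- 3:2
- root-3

824/373 ≈ 2.209. Nearest candidates are root-5 (2.236, off by 0.027) and silver ratio (2.414, off by 0.205).

root-5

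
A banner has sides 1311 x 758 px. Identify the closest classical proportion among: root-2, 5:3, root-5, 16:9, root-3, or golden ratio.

Ratio = 1311 / 758 ≈ 1.730.
Distances: root-2 1.414 (Δ 0.316); 5:3 1.667 (Δ 0.063); root-5 2.236 (Δ 0.506); 16:9 1.778 (Δ 0.048); root-3 1.732 (Δ 0.002); golden ratio 1.618 (Δ 0.112).

root-3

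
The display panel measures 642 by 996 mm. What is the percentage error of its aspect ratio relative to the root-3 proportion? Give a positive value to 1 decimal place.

Ratio = 996 / 642 ≈ 1.5514.
Ideal root-3 ≈ 1.7321. |1.5514 − 1.7321| / 1.7321 ≈ 10.43% → 10.4%.

10.4%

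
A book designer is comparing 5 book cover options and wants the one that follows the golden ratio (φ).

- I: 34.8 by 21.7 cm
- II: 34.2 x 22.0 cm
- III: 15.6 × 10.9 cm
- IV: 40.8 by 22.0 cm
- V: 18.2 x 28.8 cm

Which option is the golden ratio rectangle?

I

Target golden ratio ≈ 1.618.
I: 1.604 (Δ0.014)  II: 1.555 (Δ0.063)  III: 1.431 (Δ0.187)  IV: 1.855 (Δ0.237)  V: 1.582 (Δ0.036)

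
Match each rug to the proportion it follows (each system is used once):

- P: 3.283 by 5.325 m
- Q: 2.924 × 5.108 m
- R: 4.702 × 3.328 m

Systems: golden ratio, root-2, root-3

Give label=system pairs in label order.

Ratios: P ≈ 1.622; Q ≈ 1.747; R ≈ 1.413.
Targets: golden ratio ≈ 1.618; root-2 ≈ 1.414; root-3 ≈ 1.732.

P=golden ratio, Q=root-3, R=root-2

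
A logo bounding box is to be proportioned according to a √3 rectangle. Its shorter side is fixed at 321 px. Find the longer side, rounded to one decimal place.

556.0 px

root-3 ≈ 1.73205.
Longer side = 321 × 1.73205 ≈ 555.988 → 556.0 px.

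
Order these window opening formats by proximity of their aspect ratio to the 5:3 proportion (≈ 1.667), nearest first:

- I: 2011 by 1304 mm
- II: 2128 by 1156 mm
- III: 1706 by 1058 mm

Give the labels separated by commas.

III, I, II

I: 2011/1304 ≈ 1.542 → |1.542 − 1.667| = 0.125
II: 2128/1156 ≈ 1.841 → |1.841 − 1.667| = 0.174
III: 1706/1058 ≈ 1.612 → |1.612 − 1.667| = 0.055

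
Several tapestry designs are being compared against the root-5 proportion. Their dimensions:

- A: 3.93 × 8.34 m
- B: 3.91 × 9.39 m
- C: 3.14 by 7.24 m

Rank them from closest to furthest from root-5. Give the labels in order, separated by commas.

A: 8.34/3.93 ≈ 2.122 → |2.122 − 2.236| = 0.114
B: 9.39/3.91 ≈ 2.402 → |2.402 − 2.236| = 0.166
C: 7.24/3.14 ≈ 2.306 → |2.306 − 2.236| = 0.070

C, A, B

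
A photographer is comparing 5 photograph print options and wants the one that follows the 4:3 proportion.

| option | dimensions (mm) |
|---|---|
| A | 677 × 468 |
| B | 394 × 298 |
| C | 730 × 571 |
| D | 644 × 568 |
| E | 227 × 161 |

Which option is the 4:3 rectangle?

B

Target 4:3 ≈ 1.333.
A: 1.447 (Δ0.114)  B: 1.322 (Δ0.011)  C: 1.278 (Δ0.055)  D: 1.134 (Δ0.199)  E: 1.410 (Δ0.077)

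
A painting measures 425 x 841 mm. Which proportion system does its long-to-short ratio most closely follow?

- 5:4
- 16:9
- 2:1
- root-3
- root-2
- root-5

2:1

841/425 ≈ 1.979. Nearest candidates are 2:1 (2.000, off by 0.021) and 16:9 (1.778, off by 0.201).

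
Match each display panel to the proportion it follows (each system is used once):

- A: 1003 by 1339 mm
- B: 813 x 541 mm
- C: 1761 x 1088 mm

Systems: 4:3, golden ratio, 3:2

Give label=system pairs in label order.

A=4:3, B=3:2, C=golden ratio

Ratios: A ≈ 1.335; B ≈ 1.503; C ≈ 1.619.
Targets: 4:3 ≈ 1.333; golden ratio ≈ 1.618; 3:2 ≈ 1.500.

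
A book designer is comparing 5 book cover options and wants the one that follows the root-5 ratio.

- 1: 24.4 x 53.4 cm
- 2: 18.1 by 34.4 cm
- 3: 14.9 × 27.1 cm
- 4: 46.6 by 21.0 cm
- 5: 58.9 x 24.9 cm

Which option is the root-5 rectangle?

Ratios (long/short): 1 ≈ 2.189; 2 ≈ 1.901; 3 ≈ 1.819; 4 ≈ 2.219; 5 ≈ 2.365.
root-5 ≈ 2.236; option 4 is nearest (Δ 0.017).

4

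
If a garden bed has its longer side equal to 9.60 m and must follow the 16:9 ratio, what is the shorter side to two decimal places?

16:9 ≈ 1.77778.
Shorter side = 9.60 ÷ 1.77778 ≈ 5.4000 → 5.40 m.

5.40 m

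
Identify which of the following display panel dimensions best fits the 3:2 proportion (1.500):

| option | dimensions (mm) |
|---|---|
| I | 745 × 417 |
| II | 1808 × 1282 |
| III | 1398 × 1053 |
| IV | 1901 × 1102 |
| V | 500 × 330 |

V

Target 3:2 ≈ 1.500.
I: 1.787 (Δ0.287)  II: 1.410 (Δ0.090)  III: 1.328 (Δ0.172)  IV: 1.725 (Δ0.225)  V: 1.515 (Δ0.015)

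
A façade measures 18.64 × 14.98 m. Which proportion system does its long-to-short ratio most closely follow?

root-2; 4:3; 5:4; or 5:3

18.64/14.98 ≈ 1.244. Nearest candidates are 5:4 (1.250, off by 0.006) and 4:3 (1.333, off by 0.089).

5:4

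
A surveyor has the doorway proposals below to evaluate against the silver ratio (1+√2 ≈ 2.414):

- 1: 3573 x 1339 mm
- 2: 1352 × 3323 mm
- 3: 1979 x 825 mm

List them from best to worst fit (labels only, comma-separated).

Ratios: 1 = 3573 / 1339 ≈ 2.668; 2 = 3323 / 1352 ≈ 2.458; 3 = 1979 / 825 ≈ 2.399.
|Δ from 2.414|: 1 0.254; 2 0.044; 3 0.015.

3, 2, 1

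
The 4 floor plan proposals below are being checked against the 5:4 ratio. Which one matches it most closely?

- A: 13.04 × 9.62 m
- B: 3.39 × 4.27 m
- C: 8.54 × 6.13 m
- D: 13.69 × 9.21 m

Target 5:4 ≈ 1.250.
A: 1.356 (Δ0.106)  B: 1.260 (Δ0.010)  C: 1.393 (Δ0.143)  D: 1.486 (Δ0.236)

B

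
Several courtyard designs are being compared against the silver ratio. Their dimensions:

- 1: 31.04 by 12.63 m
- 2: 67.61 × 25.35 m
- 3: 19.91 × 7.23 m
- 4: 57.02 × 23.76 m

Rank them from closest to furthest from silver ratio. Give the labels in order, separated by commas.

Ratios: 1 = 31.04 / 12.63 ≈ 2.458; 2 = 67.61 / 25.35 ≈ 2.667; 3 = 19.91 / 7.23 ≈ 2.754; 4 = 57.02 / 23.76 ≈ 2.400.
|Δ from 2.414|: 1 0.044; 2 0.253; 3 0.340; 4 0.014.

4, 1, 2, 3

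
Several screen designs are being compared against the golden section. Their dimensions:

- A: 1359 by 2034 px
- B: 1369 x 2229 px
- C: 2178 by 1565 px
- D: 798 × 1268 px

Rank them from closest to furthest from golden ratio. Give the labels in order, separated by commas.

B, D, A, C

Ratios: A = 2034 / 1359 ≈ 1.497; B = 2229 / 1369 ≈ 1.628; C = 2178 / 1565 ≈ 1.392; D = 1268 / 798 ≈ 1.589.
|Δ from 1.618|: A 0.121; B 0.010; C 0.226; D 0.029.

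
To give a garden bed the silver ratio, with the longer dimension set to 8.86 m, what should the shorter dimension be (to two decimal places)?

3.67 m

silver ratio ≈ 2.41421.
Shorter side = 8.86 ÷ 2.41421 ≈ 3.6699 → 3.67 m.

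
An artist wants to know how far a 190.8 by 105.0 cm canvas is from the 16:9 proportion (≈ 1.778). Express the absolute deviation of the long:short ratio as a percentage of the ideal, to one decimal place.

2.2%

Ratio = 190.8 / 105.0 ≈ 1.8171.
Ideal 16:9 ≈ 1.7778. |1.8171 − 1.7778| / 1.7778 ≈ 2.21% → 2.2%.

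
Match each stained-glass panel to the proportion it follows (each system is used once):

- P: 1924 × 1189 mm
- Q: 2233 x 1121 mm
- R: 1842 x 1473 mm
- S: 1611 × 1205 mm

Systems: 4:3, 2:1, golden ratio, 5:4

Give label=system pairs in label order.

P=golden ratio, Q=2:1, R=5:4, S=4:3

P = 1924/1189 ≈ 1.618 → golden ratio (1.618)
Q = 2233/1121 ≈ 1.992 → 2:1 (2.000)
R = 1842/1473 ≈ 1.251 → 5:4 (1.250)
S = 1611/1205 ≈ 1.337 → 4:3 (1.333)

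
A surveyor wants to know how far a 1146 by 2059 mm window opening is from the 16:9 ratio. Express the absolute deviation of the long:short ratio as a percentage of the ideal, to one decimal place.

1.1%

Ratio = 2059 / 1146 ≈ 1.7967.
Ideal 16:9 ≈ 1.7778. |1.7967 − 1.7778| / 1.7778 ≈ 1.06% → 1.1%.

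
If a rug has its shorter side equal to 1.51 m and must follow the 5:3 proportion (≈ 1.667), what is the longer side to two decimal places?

5:3 ≈ 1.66667.
Longer side = 1.51 × 1.66667 ≈ 2.5167 → 2.52 m.

2.52 m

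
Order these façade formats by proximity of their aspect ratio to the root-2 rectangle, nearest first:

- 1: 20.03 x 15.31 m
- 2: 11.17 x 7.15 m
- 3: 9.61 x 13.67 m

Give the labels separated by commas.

1: 20.03/15.31 ≈ 1.308 → |1.308 − 1.414| = 0.106
2: 11.17/7.15 ≈ 1.562 → |1.562 − 1.414| = 0.148
3: 13.67/9.61 ≈ 1.422 → |1.422 − 1.414| = 0.008

3, 1, 2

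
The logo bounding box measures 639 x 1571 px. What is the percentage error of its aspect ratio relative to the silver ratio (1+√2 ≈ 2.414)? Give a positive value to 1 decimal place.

1.8%

Ratio = 1571 / 639 ≈ 2.4585.
Ideal silver ratio ≈ 2.4142. |2.4585 − 2.4142| / 2.4142 ≈ 1.83% → 1.8%.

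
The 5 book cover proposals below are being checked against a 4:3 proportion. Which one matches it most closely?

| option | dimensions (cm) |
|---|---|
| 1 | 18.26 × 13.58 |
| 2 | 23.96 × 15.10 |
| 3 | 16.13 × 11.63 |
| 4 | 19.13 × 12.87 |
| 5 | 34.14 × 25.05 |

1

Ratios (long/short): 1 ≈ 1.345; 2 ≈ 1.587; 3 ≈ 1.387; 4 ≈ 1.486; 5 ≈ 1.363.
4:3 ≈ 1.333; option 1 is nearest (Δ 0.012).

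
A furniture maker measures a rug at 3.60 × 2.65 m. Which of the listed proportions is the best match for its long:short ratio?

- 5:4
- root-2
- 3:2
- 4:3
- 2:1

3.60/2.65 ≈ 1.358. Nearest candidates are 4:3 (1.333, off by 0.025) and root-2 (1.414, off by 0.056).

4:3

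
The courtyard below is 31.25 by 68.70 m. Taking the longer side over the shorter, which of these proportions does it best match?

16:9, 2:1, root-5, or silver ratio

68.70/31.25 ≈ 2.198. Nearest candidates are root-5 (2.236, off by 0.038) and 2:1 (2.000, off by 0.198).

root-5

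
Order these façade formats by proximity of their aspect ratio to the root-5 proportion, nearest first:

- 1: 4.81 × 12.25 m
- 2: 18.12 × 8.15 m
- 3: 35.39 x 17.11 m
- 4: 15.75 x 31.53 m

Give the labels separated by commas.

2, 3, 4, 1

Ratios: 1 = 12.25 / 4.81 ≈ 2.547; 2 = 18.12 / 8.15 ≈ 2.223; 3 = 35.39 / 17.11 ≈ 2.068; 4 = 31.53 / 15.75 ≈ 2.002.
|Δ from 2.236|: 1 0.311; 2 0.013; 3 0.168; 4 0.234.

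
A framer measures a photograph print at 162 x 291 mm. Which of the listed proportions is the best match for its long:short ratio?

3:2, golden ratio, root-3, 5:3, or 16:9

16:9

Ratio = 291 / 162 ≈ 1.796.
Distances: 3:2 1.500 (Δ 0.296); golden ratio 1.618 (Δ 0.178); root-3 1.732 (Δ 0.064); 5:3 1.667 (Δ 0.129); 16:9 1.778 (Δ 0.018).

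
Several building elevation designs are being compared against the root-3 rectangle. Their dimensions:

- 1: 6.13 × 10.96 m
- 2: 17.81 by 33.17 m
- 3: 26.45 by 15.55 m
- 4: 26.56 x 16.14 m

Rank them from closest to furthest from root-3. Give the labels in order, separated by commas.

1: 10.96/6.13 ≈ 1.788 → |1.788 − 1.732| = 0.056
2: 33.17/17.81 ≈ 1.862 → |1.862 − 1.732| = 0.130
3: 26.45/15.55 ≈ 1.701 → |1.701 − 1.732| = 0.031
4: 26.56/16.14 ≈ 1.646 → |1.646 − 1.732| = 0.086

3, 1, 4, 2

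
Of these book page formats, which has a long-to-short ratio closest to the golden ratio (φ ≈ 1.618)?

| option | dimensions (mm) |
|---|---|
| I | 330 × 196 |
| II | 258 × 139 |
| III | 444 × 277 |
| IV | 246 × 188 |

III

Target golden ratio ≈ 1.618.
I: 1.684 (Δ0.066)  II: 1.856 (Δ0.238)  III: 1.603 (Δ0.015)  IV: 1.309 (Δ0.309)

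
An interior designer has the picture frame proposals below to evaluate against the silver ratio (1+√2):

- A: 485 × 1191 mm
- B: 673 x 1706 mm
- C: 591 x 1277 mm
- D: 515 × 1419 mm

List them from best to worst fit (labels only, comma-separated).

A, B, C, D

Ratios: A = 1191 / 485 ≈ 2.456; B = 1706 / 673 ≈ 2.535; C = 1277 / 591 ≈ 2.161; D = 1419 / 515 ≈ 2.755.
|Δ from 2.414|: A 0.042; B 0.121; C 0.253; D 0.341.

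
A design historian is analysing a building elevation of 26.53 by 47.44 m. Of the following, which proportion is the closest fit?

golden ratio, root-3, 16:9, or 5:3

16:9

Ratio = 47.44 / 26.53 ≈ 1.788.
Distances: golden ratio 1.618 (Δ 0.170); root-3 1.732 (Δ 0.056); 16:9 1.778 (Δ 0.010); 5:3 1.667 (Δ 0.121).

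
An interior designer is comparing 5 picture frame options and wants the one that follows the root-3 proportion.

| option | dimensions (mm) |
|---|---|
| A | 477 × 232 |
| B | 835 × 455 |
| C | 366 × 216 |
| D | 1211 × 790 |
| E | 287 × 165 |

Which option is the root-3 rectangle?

E

Target root-3 ≈ 1.732.
A: 2.056 (Δ0.324)  B: 1.835 (Δ0.103)  C: 1.694 (Δ0.038)  D: 1.533 (Δ0.199)  E: 1.739 (Δ0.007)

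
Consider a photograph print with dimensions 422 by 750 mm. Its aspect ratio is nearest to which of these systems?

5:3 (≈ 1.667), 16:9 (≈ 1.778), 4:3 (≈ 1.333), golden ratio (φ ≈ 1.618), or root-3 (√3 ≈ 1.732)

Ratio = 750 / 422 ≈ 1.777.
Distances: 5:3 1.667 (Δ 0.110); 16:9 1.778 (Δ 0.001); 4:3 1.333 (Δ 0.444); golden ratio 1.618 (Δ 0.159); root-3 1.732 (Δ 0.045).

16:9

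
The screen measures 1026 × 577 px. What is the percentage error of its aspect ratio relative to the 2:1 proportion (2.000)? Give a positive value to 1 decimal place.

11.1%

Ratio = 1026 / 577 ≈ 1.7782.
Ideal 2:1 = 2.0000. |1.7782 − 2.0000| / 2.0000 ≈ 11.09% → 11.1%.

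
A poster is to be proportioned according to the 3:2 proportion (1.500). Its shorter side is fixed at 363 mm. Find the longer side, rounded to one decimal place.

544.5 mm

3:2 = 1.50000.
Longer side = 363 × 1.50000 ≈ 544.500 → 544.5 mm.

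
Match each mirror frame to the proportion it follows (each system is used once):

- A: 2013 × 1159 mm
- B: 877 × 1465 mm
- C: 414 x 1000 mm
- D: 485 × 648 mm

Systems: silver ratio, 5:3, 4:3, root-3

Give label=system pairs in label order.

A=root-3, B=5:3, C=silver ratio, D=4:3

A = 2013/1159 ≈ 1.737 → root-3 (1.732)
B = 1465/877 ≈ 1.670 → 5:3 (1.667)
C = 1000/414 ≈ 2.415 → silver ratio (2.414)
D = 648/485 ≈ 1.336 → 4:3 (1.333)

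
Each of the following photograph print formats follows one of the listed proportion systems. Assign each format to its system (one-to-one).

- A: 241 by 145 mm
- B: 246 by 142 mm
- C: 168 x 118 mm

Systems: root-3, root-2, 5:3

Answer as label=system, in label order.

A=5:3, B=root-3, C=root-2

Ratios: A ≈ 1.662; B ≈ 1.732; C ≈ 1.424.
Targets: root-3 ≈ 1.732; root-2 ≈ 1.414; 5:3 ≈ 1.667.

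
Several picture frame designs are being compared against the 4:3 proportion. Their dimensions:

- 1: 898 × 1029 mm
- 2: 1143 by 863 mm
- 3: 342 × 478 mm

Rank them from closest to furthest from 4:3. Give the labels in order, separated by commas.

2, 3, 1

1: 1029/898 ≈ 1.146 → |1.146 − 1.333| = 0.187
2: 1143/863 ≈ 1.324 → |1.324 − 1.333| = 0.009
3: 478/342 ≈ 1.398 → |1.398 − 1.333| = 0.065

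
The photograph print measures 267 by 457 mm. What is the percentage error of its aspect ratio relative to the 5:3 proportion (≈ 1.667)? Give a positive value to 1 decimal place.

2.7%

Ratio = 457 / 267 ≈ 1.7116.
Ideal 5:3 ≈ 1.6667. |1.7116 − 1.6667| / 1.6667 ≈ 2.69% → 2.7%.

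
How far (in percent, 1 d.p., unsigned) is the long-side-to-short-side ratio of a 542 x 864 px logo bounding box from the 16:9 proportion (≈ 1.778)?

Ratio = 864 / 542 ≈ 1.5941.
Ideal 16:9 ≈ 1.7778. |1.5941 − 1.7778| / 1.7778 ≈ 10.33% → 10.3%.

10.3%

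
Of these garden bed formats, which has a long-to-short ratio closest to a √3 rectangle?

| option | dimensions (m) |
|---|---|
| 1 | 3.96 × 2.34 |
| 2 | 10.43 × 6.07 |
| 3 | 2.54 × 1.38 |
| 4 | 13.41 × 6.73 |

Target root-3 ≈ 1.732.
1: 1.692 (Δ0.040)  2: 1.718 (Δ0.014)  3: 1.841 (Δ0.109)  4: 1.993 (Δ0.261)

2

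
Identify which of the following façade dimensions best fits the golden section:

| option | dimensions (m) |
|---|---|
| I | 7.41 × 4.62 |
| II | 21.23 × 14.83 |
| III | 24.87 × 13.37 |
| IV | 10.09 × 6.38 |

I

Target golden ratio ≈ 1.618.
I: 1.604 (Δ0.014)  II: 1.432 (Δ0.186)  III: 1.860 (Δ0.242)  IV: 1.582 (Δ0.036)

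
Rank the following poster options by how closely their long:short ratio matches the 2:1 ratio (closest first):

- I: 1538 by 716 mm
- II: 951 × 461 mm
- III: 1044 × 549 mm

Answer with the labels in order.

II, III, I

Ratios: I = 1538 / 716 ≈ 2.148; II = 951 / 461 ≈ 2.063; III = 1044 / 549 ≈ 1.902.
|Δ from 2.000|: I 0.148; II 0.063; III 0.098.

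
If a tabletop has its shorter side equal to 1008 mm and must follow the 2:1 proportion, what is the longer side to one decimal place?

2016.0 mm

2:1 = 2.00000.
Longer side = 1008 × 2.00000 ≈ 2016.000 → 2016.0 mm.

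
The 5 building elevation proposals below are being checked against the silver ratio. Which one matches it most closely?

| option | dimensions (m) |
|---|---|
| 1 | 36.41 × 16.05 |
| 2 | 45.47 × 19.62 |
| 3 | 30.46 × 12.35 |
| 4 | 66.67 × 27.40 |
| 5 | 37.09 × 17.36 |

4

Ratios (long/short): 1 ≈ 2.269; 2 ≈ 2.318; 3 ≈ 2.466; 4 ≈ 2.433; 5 ≈ 2.137.
silver ratio ≈ 2.414; option 4 is nearest (Δ 0.019).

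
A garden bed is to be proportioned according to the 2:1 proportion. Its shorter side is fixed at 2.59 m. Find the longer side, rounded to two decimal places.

5.18 m

2:1 = 2.00000.
Longer side = 2.59 × 2.00000 ≈ 5.1800 → 5.18 m.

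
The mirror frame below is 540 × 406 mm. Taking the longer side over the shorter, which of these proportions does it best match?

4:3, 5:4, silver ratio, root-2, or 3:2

4:3

540/406 ≈ 1.330. Nearest candidates are 4:3 (1.333, off by 0.003) and 5:4 (1.250, off by 0.080).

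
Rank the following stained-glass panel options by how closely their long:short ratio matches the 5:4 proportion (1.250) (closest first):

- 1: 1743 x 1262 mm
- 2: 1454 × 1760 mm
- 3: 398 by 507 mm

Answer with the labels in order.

3, 2, 1

Ratios: 1 = 1743 / 1262 ≈ 1.381; 2 = 1760 / 1454 ≈ 1.210; 3 = 507 / 398 ≈ 1.274.
|Δ from 1.250|: 1 0.131; 2 0.040; 3 0.024.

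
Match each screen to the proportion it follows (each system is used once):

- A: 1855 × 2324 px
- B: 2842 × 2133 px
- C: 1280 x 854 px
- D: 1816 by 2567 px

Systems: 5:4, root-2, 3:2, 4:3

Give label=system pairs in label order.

A=5:4, B=4:3, C=3:2, D=root-2

Ratios: A ≈ 1.253; B ≈ 1.332; C ≈ 1.499; D ≈ 1.414.
Targets: 5:4 ≈ 1.250; root-2 ≈ 1.414; 3:2 ≈ 1.500; 4:3 ≈ 1.333.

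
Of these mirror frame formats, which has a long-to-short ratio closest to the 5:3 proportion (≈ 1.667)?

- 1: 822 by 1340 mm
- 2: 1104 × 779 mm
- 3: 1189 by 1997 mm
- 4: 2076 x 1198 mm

3

Ratios (long/short): 1 ≈ 1.630; 2 ≈ 1.417; 3 ≈ 1.680; 4 ≈ 1.733.
5:3 ≈ 1.667; option 3 is nearest (Δ 0.013).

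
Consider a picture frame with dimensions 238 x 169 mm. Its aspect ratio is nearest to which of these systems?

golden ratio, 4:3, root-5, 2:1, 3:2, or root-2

Ratio = 238 / 169 ≈ 1.408.
Distances: golden ratio 1.618 (Δ 0.210); 4:3 1.333 (Δ 0.075); root-5 2.236 (Δ 0.828); 2:1 2.000 (Δ 0.592); 3:2 1.500 (Δ 0.092); root-2 1.414 (Δ 0.006).

root-2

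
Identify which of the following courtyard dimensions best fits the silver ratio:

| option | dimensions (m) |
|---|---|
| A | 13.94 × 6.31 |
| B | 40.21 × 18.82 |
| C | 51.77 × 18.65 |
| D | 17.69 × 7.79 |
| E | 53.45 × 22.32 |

Target silver ratio ≈ 2.414.
A: 2.209 (Δ0.205)  B: 2.137 (Δ0.277)  C: 2.776 (Δ0.362)  D: 2.271 (Δ0.143)  E: 2.395 (Δ0.019)

E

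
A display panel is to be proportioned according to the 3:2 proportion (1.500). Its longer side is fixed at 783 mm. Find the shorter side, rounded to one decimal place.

3:2 = 1.50000.
Shorter side = 783 ÷ 1.50000 ≈ 522.000 → 522.0 mm.

522.0 mm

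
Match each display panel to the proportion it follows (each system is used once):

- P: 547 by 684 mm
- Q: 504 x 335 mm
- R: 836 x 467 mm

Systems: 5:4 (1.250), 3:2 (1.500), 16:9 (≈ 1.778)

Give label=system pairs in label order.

Ratios: P ≈ 1.250; Q ≈ 1.504; R ≈ 1.790.
Targets: 5:4 ≈ 1.250; 3:2 ≈ 1.500; 16:9 ≈ 1.778.

P=5:4, Q=3:2, R=16:9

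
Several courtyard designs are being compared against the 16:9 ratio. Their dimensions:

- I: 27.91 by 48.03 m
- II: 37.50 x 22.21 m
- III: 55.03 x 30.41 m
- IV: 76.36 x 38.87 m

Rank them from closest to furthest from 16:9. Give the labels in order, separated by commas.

I: 48.03/27.91 ≈ 1.721 → |1.721 − 1.778| = 0.057
II: 37.50/22.21 ≈ 1.688 → |1.688 − 1.778| = 0.090
III: 55.03/30.41 ≈ 1.810 → |1.810 − 1.778| = 0.032
IV: 76.36/38.87 ≈ 1.964 → |1.964 − 1.778| = 0.186

III, I, II, IV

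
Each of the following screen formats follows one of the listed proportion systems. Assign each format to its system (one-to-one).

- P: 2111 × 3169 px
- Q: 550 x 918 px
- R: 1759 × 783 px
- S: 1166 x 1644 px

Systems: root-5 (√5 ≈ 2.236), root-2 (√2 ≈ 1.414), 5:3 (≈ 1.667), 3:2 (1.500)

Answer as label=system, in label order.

P=3:2, Q=5:3, R=root-5, S=root-2

P = 3169/2111 ≈ 1.501 → 3:2 (1.500)
Q = 918/550 ≈ 1.669 → 5:3 (1.667)
R = 1759/783 ≈ 2.246 → root-5 (2.236)
S = 1644/1166 ≈ 1.410 → root-2 (1.414)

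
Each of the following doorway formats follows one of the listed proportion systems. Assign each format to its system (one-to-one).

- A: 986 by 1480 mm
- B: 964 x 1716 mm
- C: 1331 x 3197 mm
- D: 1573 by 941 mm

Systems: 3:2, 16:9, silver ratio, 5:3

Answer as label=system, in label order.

A=3:2, B=16:9, C=silver ratio, D=5:3

A = 1480/986 ≈ 1.501 → 3:2 (1.500)
B = 1716/964 ≈ 1.780 → 16:9 (1.778)
C = 3197/1331 ≈ 2.402 → silver ratio (2.414)
D = 1573/941 ≈ 1.672 → 5:3 (1.667)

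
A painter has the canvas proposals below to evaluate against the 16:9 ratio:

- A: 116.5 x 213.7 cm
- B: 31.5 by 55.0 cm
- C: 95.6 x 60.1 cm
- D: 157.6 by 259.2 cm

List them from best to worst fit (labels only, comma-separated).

A: 213.7/116.5 ≈ 1.834 → |1.834 − 1.778| = 0.056
B: 55.0/31.5 ≈ 1.746 → |1.746 − 1.778| = 0.032
C: 95.6/60.1 ≈ 1.591 → |1.591 − 1.778| = 0.187
D: 259.2/157.6 ≈ 1.645 → |1.645 − 1.778| = 0.133

B, A, D, C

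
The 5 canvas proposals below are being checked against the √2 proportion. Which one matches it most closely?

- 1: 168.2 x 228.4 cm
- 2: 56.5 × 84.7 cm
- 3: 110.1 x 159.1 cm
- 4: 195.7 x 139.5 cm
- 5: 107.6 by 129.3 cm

Target root-2 ≈ 1.414.
1: 1.358 (Δ0.056)  2: 1.499 (Δ0.085)  3: 1.445 (Δ0.031)  4: 1.403 (Δ0.011)  5: 1.202 (Δ0.212)

4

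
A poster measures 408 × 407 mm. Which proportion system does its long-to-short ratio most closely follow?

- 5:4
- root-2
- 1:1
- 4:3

408/407 ≈ 1.002. Nearest candidates are 1:1 (1.000, off by 0.002) and 5:4 (1.250, off by 0.248).

1:1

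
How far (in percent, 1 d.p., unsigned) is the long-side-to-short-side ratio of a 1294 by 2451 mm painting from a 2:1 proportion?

5.3%

Ratio = 2451 / 1294 ≈ 1.8941.
Ideal 2:1 = 2.0000. |1.8941 − 2.0000| / 2.0000 ≈ 5.30% → 5.3%.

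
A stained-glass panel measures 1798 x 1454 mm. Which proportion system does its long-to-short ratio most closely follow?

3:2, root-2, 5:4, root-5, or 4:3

1798/1454 ≈ 1.237. Nearest candidates are 5:4 (1.250, off by 0.013) and 4:3 (1.333, off by 0.096).

5:4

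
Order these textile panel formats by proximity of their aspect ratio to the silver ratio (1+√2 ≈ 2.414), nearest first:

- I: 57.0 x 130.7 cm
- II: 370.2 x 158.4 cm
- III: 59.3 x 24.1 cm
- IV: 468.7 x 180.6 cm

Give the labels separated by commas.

III, II, I, IV

I: 130.7/57.0 ≈ 2.293 → |2.293 − 2.414| = 0.121
II: 370.2/158.4 ≈ 2.337 → |2.337 − 2.414| = 0.077
III: 59.3/24.1 ≈ 2.461 → |2.461 − 2.414| = 0.047
IV: 468.7/180.6 ≈ 2.595 → |2.595 − 2.414| = 0.181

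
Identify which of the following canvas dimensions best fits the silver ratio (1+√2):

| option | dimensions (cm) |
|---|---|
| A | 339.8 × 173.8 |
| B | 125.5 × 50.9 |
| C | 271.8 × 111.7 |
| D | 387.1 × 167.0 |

C

Target silver ratio ≈ 2.414.
A: 1.955 (Δ0.459)  B: 2.466 (Δ0.052)  C: 2.433 (Δ0.019)  D: 2.318 (Δ0.096)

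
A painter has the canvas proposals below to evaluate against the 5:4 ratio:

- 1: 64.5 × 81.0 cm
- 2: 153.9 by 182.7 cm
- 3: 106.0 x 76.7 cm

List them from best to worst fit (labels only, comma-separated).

1, 2, 3

1: 81.0/64.5 ≈ 1.256 → |1.256 − 1.250| = 0.006
2: 182.7/153.9 ≈ 1.187 → |1.187 − 1.250| = 0.063
3: 106.0/76.7 ≈ 1.382 → |1.382 − 1.250| = 0.132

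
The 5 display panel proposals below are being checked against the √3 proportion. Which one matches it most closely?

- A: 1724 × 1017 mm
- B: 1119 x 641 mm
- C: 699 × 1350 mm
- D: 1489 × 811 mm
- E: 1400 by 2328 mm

Ratios (long/short): A ≈ 1.695; B ≈ 1.746; C ≈ 1.931; D ≈ 1.836; E ≈ 1.663.
root-3 ≈ 1.732; option B is nearest (Δ 0.014).

B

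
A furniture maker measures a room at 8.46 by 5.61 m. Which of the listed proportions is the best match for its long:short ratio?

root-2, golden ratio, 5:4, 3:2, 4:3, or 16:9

3:2

8.46/5.61 ≈ 1.508. Nearest candidates are 3:2 (1.500, off by 0.008) and root-2 (1.414, off by 0.094).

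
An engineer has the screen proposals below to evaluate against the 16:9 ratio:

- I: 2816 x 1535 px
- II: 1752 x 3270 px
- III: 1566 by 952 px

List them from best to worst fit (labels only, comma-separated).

I, II, III

I: 2816/1535 ≈ 1.835 → |1.835 − 1.778| = 0.057
II: 3270/1752 ≈ 1.866 → |1.866 − 1.778| = 0.088
III: 1566/952 ≈ 1.645 → |1.645 − 1.778| = 0.133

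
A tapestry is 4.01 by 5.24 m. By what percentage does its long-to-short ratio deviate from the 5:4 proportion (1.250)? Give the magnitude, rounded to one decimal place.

Ratio = 5.24 / 4.01 ≈ 1.3067.
Ideal 5:4 = 1.2500. |1.3067 − 1.2500| / 1.2500 ≈ 4.54% → 4.5%.

4.5%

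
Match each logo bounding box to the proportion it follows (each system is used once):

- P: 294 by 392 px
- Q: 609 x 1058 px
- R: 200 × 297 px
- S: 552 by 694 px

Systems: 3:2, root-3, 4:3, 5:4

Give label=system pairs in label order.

P=4:3, Q=root-3, R=3:2, S=5:4

Ratios: P ≈ 1.333; Q ≈ 1.737; R ≈ 1.485; S ≈ 1.257.
Targets: 3:2 ≈ 1.500; root-3 ≈ 1.732; 4:3 ≈ 1.333; 5:4 ≈ 1.250.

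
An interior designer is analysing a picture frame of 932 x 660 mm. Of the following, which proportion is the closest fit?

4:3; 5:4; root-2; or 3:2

932/660 ≈ 1.412. Nearest candidates are root-2 (1.414, off by 0.002) and 4:3 (1.333, off by 0.079).

root-2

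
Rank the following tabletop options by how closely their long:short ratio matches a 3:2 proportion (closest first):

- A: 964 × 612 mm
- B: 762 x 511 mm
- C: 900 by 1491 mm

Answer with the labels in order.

A: 964/612 ≈ 1.575 → |1.575 − 1.500| = 0.075
B: 762/511 ≈ 1.491 → |1.491 − 1.500| = 0.009
C: 1491/900 ≈ 1.657 → |1.657 − 1.500| = 0.157

B, A, C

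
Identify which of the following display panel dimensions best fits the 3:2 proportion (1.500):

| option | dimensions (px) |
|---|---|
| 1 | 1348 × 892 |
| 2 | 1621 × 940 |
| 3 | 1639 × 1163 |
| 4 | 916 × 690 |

Target 3:2 ≈ 1.500.
1: 1.511 (Δ0.011)  2: 1.724 (Δ0.224)  3: 1.409 (Δ0.091)  4: 1.328 (Δ0.172)

1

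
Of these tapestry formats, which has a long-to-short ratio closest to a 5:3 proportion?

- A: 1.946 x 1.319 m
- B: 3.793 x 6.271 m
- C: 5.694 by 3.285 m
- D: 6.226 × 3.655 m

B

Ratios (long/short): A ≈ 1.475; B ≈ 1.653; C ≈ 1.733; D ≈ 1.703.
5:3 ≈ 1.667; option B is nearest (Δ 0.014).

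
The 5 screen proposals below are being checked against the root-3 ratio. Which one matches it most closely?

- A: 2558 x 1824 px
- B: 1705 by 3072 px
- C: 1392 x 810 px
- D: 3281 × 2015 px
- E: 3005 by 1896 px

C

Ratios (long/short): A ≈ 1.402; B ≈ 1.802; C ≈ 1.719; D ≈ 1.628; E ≈ 1.585.
root-3 ≈ 1.732; option C is nearest (Δ 0.013).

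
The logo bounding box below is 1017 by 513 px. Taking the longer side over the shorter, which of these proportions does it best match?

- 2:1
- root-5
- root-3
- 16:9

2:1

Ratio = 1017 / 513 ≈ 1.982.
Distances: 2:1 2.000 (Δ 0.018); root-5 2.236 (Δ 0.254); root-3 1.732 (Δ 0.250); 16:9 1.778 (Δ 0.204).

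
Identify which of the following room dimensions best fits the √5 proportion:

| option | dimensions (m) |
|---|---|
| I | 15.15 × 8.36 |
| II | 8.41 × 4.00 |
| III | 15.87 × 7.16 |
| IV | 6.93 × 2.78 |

III

Ratios (long/short): I ≈ 1.812; II ≈ 2.103; III ≈ 2.216; IV ≈ 2.493.
root-5 ≈ 2.236; option III is nearest (Δ 0.020).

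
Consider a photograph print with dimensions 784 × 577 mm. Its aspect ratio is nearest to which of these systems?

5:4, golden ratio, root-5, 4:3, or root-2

Ratio = 784 / 577 ≈ 1.359.
Distances: 5:4 1.250 (Δ 0.109); golden ratio 1.618 (Δ 0.259); root-5 2.236 (Δ 0.877); 4:3 1.333 (Δ 0.026); root-2 1.414 (Δ 0.055).

4:3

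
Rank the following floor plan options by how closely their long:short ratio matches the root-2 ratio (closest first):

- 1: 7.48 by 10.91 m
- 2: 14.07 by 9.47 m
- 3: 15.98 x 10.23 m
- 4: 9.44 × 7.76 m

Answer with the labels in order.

1, 2, 3, 4

1: 10.91/7.48 ≈ 1.459 → |1.459 − 1.414| = 0.045
2: 14.07/9.47 ≈ 1.486 → |1.486 − 1.414| = 0.072
3: 15.98/10.23 ≈ 1.562 → |1.562 − 1.414| = 0.148
4: 9.44/7.76 ≈ 1.216 → |1.216 − 1.414| = 0.198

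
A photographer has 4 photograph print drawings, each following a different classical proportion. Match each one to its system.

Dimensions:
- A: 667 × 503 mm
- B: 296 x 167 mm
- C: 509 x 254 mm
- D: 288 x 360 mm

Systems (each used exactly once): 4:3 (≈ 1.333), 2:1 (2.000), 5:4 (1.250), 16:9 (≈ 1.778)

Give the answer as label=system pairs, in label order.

A=4:3, B=16:9, C=2:1, D=5:4

Ratios: A ≈ 1.326; B ≈ 1.772; C ≈ 2.004; D ≈ 1.250.
Targets: 4:3 ≈ 1.333; 2:1 ≈ 2.000; 5:4 ≈ 1.250; 16:9 ≈ 1.778.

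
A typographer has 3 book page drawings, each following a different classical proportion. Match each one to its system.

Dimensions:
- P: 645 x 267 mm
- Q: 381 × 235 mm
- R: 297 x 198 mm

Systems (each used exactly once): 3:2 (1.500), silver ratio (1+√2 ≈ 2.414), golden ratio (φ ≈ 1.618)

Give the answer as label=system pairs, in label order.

P=silver ratio, Q=golden ratio, R=3:2

Ratios: P ≈ 2.416; Q ≈ 1.621; R ≈ 1.500.
Targets: 3:2 ≈ 1.500; silver ratio ≈ 2.414; golden ratio ≈ 1.618.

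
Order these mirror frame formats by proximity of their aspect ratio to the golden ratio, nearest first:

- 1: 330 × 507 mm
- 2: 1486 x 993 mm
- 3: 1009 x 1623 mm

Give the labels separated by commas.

1: 507/330 ≈ 1.536 → |1.536 − 1.618| = 0.082
2: 1486/993 ≈ 1.496 → |1.496 − 1.618| = 0.122
3: 1623/1009 ≈ 1.609 → |1.609 − 1.618| = 0.009

3, 1, 2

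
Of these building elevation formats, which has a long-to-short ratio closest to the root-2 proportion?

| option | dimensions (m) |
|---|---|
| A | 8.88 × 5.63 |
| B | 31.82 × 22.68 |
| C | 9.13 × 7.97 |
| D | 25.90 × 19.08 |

Target root-2 ≈ 1.414.
A: 1.577 (Δ0.163)  B: 1.403 (Δ0.011)  C: 1.146 (Δ0.268)  D: 1.357 (Δ0.057)

B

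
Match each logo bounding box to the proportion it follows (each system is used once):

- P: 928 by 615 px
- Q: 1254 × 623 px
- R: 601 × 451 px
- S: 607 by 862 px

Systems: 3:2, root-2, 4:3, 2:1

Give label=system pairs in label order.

P=3:2, Q=2:1, R=4:3, S=root-2

Ratios: P ≈ 1.509; Q ≈ 2.013; R ≈ 1.333; S ≈ 1.420.
Targets: 3:2 ≈ 1.500; root-2 ≈ 1.414; 4:3 ≈ 1.333; 2:1 ≈ 2.000.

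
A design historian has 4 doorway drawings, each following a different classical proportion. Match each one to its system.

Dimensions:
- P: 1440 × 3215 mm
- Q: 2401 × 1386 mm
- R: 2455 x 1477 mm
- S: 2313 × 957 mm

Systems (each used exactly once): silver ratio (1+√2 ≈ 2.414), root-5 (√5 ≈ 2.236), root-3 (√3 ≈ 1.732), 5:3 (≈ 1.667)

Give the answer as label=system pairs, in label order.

P = 3215/1440 ≈ 2.233 → root-5 (2.236)
Q = 2401/1386 ≈ 1.732 → root-3 (1.732)
R = 2455/1477 ≈ 1.662 → 5:3 (1.667)
S = 2313/957 ≈ 2.417 → silver ratio (2.414)

P=root-5, Q=root-3, R=5:3, S=silver ratio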